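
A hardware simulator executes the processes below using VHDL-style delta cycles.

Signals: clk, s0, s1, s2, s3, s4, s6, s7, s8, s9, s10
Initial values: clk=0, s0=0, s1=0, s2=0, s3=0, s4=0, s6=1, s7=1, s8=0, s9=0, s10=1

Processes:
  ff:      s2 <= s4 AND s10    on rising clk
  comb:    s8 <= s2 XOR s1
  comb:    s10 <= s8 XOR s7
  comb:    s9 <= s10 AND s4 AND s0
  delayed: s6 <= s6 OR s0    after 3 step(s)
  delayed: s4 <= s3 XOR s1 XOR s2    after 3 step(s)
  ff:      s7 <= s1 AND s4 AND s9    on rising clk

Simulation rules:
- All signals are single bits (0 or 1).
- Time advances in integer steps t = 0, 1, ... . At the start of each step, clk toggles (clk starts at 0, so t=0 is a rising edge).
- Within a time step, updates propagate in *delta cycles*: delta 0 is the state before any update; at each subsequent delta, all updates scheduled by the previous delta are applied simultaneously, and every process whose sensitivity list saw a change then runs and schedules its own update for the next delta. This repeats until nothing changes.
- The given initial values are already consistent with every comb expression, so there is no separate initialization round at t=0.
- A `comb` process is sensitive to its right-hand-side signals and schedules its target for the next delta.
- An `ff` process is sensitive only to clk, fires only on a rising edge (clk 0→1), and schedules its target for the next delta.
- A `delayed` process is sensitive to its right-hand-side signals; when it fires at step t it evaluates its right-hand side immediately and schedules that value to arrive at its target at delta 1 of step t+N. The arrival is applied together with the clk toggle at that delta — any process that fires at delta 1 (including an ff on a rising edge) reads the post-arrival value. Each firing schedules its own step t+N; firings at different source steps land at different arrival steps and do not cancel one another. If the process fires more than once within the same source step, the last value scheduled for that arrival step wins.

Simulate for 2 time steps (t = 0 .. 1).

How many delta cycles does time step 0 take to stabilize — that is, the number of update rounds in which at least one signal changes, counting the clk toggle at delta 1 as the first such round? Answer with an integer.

[bits: s10,s4,s8,s9,s7,s0,s2,s3,clk,s1,s6]
t=0: Δ0=10001000001 Δ1=10001000101 Δ2=10000000101 Δ3=00000000101 | 3Δ
t=1: Δ0=00000000101 Δ1=00000000001 | 1Δ

3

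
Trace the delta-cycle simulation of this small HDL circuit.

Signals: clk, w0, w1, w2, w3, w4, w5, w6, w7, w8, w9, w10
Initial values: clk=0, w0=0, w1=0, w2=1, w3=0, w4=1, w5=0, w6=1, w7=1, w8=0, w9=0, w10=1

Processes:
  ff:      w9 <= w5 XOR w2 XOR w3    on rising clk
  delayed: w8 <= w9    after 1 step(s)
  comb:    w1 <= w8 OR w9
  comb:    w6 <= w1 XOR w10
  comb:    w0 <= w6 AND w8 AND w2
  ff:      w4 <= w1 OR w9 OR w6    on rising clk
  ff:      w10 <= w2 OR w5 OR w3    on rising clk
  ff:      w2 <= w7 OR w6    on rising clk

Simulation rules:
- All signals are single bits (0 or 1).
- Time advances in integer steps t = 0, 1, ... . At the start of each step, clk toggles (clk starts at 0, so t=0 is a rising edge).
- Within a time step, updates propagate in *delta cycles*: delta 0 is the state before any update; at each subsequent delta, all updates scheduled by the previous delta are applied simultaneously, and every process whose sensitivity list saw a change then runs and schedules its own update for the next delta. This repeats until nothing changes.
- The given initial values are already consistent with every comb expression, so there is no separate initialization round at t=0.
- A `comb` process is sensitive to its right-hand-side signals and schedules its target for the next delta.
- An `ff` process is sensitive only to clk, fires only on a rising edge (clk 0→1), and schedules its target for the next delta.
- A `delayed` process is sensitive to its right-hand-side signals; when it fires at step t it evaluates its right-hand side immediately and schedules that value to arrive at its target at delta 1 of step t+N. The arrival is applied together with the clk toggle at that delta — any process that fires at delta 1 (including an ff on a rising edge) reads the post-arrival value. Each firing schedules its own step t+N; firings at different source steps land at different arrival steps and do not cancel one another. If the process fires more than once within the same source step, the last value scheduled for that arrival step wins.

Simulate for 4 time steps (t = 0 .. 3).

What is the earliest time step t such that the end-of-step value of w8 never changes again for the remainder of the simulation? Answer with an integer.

1

t0.Δ0 w2=1 w4=1 w1=0 w3=0 w5=0 clk=0 w8=0 w9=0 w6=1 w10=1 w7=1 w0=0
t0.Δ1 w2=1 w4=1 w1=0 w3=0 w5=0 clk=1 w8=0 w9=0 w6=1 w10=1 w7=1 w0=0
t0.Δ2 w2=1 w4=1 w1=0 w3=0 w5=0 clk=1 w8=0 w9=1 w6=1 w10=1 w7=1 w0=0
t0.Δ3 w2=1 w4=1 w1=1 w3=0 w5=0 clk=1 w8=0 w9=1 w6=1 w10=1 w7=1 w0=0
t0.Δ4 w2=1 w4=1 w1=1 w3=0 w5=0 clk=1 w8=0 w9=1 w6=0 w10=1 w7=1 w0=0
t1.Δ0 w2=1 w4=1 w1=1 w3=0 w5=0 clk=1 w8=0 w9=1 w6=0 w10=1 w7=1 w0=0
t1.Δ1 w2=1 w4=1 w1=1 w3=0 w5=0 clk=0 w8=1 w9=1 w6=0 w10=1 w7=1 w0=0
t2.Δ0 w2=1 w4=1 w1=1 w3=0 w5=0 clk=0 w8=1 w9=1 w6=0 w10=1 w7=1 w0=0
t2.Δ1 w2=1 w4=1 w1=1 w3=0 w5=0 clk=1 w8=1 w9=1 w6=0 w10=1 w7=1 w0=0
t3.Δ0 w2=1 w4=1 w1=1 w3=0 w5=0 clk=1 w8=1 w9=1 w6=0 w10=1 w7=1 w0=0
t3.Δ1 w2=1 w4=1 w1=1 w3=0 w5=0 clk=0 w8=1 w9=1 w6=0 w10=1 w7=1 w0=0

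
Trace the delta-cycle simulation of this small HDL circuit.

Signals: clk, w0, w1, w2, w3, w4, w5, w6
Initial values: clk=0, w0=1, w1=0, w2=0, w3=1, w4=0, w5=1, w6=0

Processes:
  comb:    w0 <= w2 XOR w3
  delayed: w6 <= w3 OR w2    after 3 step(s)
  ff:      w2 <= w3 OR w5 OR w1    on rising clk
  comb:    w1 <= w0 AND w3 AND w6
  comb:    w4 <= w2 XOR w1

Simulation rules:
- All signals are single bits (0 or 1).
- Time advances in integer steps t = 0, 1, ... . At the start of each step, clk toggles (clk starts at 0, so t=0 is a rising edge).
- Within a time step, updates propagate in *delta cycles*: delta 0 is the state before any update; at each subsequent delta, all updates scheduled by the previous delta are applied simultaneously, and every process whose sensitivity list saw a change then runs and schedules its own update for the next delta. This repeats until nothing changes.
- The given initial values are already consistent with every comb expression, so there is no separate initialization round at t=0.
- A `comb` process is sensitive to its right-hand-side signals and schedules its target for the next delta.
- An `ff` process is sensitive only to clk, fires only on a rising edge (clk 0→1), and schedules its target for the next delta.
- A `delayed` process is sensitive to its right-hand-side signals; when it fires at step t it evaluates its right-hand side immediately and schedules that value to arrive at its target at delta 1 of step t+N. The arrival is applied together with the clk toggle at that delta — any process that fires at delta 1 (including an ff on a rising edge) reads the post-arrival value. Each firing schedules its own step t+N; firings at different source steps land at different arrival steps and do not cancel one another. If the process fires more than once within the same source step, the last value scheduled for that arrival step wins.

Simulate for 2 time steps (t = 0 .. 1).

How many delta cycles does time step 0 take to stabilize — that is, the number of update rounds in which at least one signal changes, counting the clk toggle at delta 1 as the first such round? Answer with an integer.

t=0 Δ0: w1=0 w0=1 w5=1 w3=1 w4=0 clk=0 w6=0 w2=0
  Δ1: clk:0→1
  Δ2: w2:0→1
  Δ3: w0:1→0, w4:0→1
  (3Δ to stable)
t=1 Δ0: w1=0 w0=0 w5=1 w3=1 w4=1 clk=1 w6=0 w2=1
  Δ1: clk:1→0
  (1Δ to stable)

3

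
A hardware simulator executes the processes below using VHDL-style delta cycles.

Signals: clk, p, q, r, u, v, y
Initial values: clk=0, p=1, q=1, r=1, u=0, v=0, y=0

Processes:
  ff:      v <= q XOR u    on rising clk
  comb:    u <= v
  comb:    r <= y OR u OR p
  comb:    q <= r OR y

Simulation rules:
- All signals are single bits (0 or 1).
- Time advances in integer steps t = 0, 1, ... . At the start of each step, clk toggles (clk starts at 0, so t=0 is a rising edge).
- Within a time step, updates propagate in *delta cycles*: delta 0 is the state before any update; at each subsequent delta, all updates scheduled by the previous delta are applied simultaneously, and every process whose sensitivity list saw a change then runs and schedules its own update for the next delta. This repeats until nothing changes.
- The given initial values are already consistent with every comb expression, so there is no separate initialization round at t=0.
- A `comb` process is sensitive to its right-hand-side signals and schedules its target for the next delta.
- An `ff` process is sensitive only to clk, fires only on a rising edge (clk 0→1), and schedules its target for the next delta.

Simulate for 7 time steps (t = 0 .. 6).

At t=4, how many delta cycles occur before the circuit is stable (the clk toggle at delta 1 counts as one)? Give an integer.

3

[bits: y,r,u,p,q,clk,v]
t=0: Δ0=0101100 Δ1=0101110 Δ2=0101111 Δ3=0111111 | 3Δ
t=1: Δ0=0111111 Δ1=0111101 | 1Δ
t=2: Δ0=0111101 Δ1=0111111 Δ2=0111110 Δ3=0101110 | 3Δ
t=3: Δ0=0101110 Δ1=0101100 | 1Δ
t=4: Δ0=0101100 Δ1=0101110 Δ2=0101111 Δ3=0111111 | 3Δ
t=5: Δ0=0111111 Δ1=0111101 | 1Δ
t=6: Δ0=0111101 Δ1=0111111 Δ2=0111110 Δ3=0101110 | 3Δ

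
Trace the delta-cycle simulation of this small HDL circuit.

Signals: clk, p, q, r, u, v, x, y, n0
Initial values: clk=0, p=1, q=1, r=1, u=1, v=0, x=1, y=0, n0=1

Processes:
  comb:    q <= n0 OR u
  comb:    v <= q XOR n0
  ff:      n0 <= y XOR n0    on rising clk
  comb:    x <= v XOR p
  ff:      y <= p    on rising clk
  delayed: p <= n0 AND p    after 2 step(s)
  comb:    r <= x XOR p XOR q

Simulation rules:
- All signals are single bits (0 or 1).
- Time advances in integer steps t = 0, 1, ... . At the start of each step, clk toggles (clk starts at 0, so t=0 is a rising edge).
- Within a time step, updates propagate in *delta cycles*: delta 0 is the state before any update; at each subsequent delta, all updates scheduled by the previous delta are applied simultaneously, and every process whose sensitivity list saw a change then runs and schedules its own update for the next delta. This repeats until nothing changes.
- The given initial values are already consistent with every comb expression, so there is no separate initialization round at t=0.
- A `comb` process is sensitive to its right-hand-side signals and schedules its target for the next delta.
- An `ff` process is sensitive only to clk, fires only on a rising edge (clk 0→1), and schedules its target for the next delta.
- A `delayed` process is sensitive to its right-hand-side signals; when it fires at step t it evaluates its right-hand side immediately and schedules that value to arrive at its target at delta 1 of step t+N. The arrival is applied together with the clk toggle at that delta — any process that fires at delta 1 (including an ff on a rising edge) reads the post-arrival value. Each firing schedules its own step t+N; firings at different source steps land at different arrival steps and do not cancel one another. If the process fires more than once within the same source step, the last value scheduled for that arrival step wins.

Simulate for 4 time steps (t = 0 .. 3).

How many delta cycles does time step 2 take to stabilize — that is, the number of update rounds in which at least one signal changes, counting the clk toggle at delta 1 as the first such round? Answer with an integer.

[bits: r,y,clk,u,q,p,v,x,n0]
t=0: Δ0=100111011 Δ1=101111011 Δ2=111111011 | 2Δ
t=1: Δ0=111111011 Δ1=110111011 | 1Δ
t=2: Δ0=110111011 Δ1=111111011 Δ2=111111010 Δ3=111111110 Δ4=111111100 Δ5=011111100 | 5Δ
t=3: Δ0=011111100 Δ1=010111100 | 1Δ

5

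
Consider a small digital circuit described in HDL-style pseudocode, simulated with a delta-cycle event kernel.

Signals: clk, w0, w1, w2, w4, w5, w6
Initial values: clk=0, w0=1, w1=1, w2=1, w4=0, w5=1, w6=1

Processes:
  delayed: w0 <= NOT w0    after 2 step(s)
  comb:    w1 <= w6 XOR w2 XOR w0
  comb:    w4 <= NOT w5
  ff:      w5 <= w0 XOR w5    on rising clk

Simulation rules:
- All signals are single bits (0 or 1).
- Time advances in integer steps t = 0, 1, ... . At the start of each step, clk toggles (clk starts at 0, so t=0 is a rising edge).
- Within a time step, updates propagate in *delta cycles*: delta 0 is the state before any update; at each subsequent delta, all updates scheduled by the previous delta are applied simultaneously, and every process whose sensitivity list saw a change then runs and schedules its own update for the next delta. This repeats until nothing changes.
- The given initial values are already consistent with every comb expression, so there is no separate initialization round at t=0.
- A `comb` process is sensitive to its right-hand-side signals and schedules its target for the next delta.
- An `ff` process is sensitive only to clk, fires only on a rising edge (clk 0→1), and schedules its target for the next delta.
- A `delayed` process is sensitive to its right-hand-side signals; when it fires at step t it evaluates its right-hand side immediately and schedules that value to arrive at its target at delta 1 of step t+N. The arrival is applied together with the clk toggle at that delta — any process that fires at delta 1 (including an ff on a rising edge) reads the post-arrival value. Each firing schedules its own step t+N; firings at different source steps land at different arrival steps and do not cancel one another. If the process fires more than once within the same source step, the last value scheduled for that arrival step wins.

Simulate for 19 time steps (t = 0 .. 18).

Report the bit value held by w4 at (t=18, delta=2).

1

t0.Δ0 w2=1 w6=1 clk=0 w5=1 w0=1 w1=1 w4=0
t0.Δ1 w2=1 w6=1 clk=1 w5=1 w0=1 w1=1 w4=0
t0.Δ2 w2=1 w6=1 clk=1 w5=0 w0=1 w1=1 w4=0
t0.Δ3 w2=1 w6=1 clk=1 w5=0 w0=1 w1=1 w4=1
t1.Δ0 w2=1 w6=1 clk=1 w5=0 w0=1 w1=1 w4=1
t1.Δ1 w2=1 w6=1 clk=0 w5=0 w0=1 w1=1 w4=1
t2.Δ0 w2=1 w6=1 clk=0 w5=0 w0=1 w1=1 w4=1
t2.Δ1 w2=1 w6=1 clk=1 w5=0 w0=1 w1=1 w4=1
t2.Δ2 w2=1 w6=1 clk=1 w5=1 w0=1 w1=1 w4=1
t2.Δ3 w2=1 w6=1 clk=1 w5=1 w0=1 w1=1 w4=0
t3.Δ0 w2=1 w6=1 clk=1 w5=1 w0=1 w1=1 w4=0
t3.Δ1 w2=1 w6=1 clk=0 w5=1 w0=1 w1=1 w4=0
t4.Δ0 w2=1 w6=1 clk=0 w5=1 w0=1 w1=1 w4=0
t4.Δ1 w2=1 w6=1 clk=1 w5=1 w0=1 w1=1 w4=0
t4.Δ2 w2=1 w6=1 clk=1 w5=0 w0=1 w1=1 w4=0
t4.Δ3 w2=1 w6=1 clk=1 w5=0 w0=1 w1=1 w4=1
t5.Δ0 w2=1 w6=1 clk=1 w5=0 w0=1 w1=1 w4=1
t5.Δ1 w2=1 w6=1 clk=0 w5=0 w0=1 w1=1 w4=1
t6.Δ0 w2=1 w6=1 clk=0 w5=0 w0=1 w1=1 w4=1
t6.Δ1 w2=1 w6=1 clk=1 w5=0 w0=1 w1=1 w4=1
t6.Δ2 w2=1 w6=1 clk=1 w5=1 w0=1 w1=1 w4=1
t6.Δ3 w2=1 w6=1 clk=1 w5=1 w0=1 w1=1 w4=0
t7.Δ0 w2=1 w6=1 clk=1 w5=1 w0=1 w1=1 w4=0
t7.Δ1 w2=1 w6=1 clk=0 w5=1 w0=1 w1=1 w4=0
t8.Δ0 w2=1 w6=1 clk=0 w5=1 w0=1 w1=1 w4=0
t8.Δ1 w2=1 w6=1 clk=1 w5=1 w0=1 w1=1 w4=0
t8.Δ2 w2=1 w6=1 clk=1 w5=0 w0=1 w1=1 w4=0
t8.Δ3 w2=1 w6=1 clk=1 w5=0 w0=1 w1=1 w4=1
t9.Δ0 w2=1 w6=1 clk=1 w5=0 w0=1 w1=1 w4=1
t9.Δ1 w2=1 w6=1 clk=0 w5=0 w0=1 w1=1 w4=1
t10.Δ0 w2=1 w6=1 clk=0 w5=0 w0=1 w1=1 w4=1
t10.Δ1 w2=1 w6=1 clk=1 w5=0 w0=1 w1=1 w4=1
t10.Δ2 w2=1 w6=1 clk=1 w5=1 w0=1 w1=1 w4=1
t10.Δ3 w2=1 w6=1 clk=1 w5=1 w0=1 w1=1 w4=0
t11.Δ0 w2=1 w6=1 clk=1 w5=1 w0=1 w1=1 w4=0
t11.Δ1 w2=1 w6=1 clk=0 w5=1 w0=1 w1=1 w4=0
t12.Δ0 w2=1 w6=1 clk=0 w5=1 w0=1 w1=1 w4=0
t12.Δ1 w2=1 w6=1 clk=1 w5=1 w0=1 w1=1 w4=0
t12.Δ2 w2=1 w6=1 clk=1 w5=0 w0=1 w1=1 w4=0
t12.Δ3 w2=1 w6=1 clk=1 w5=0 w0=1 w1=1 w4=1
t13.Δ0 w2=1 w6=1 clk=1 w5=0 w0=1 w1=1 w4=1
t13.Δ1 w2=1 w6=1 clk=0 w5=0 w0=1 w1=1 w4=1
t14.Δ0 w2=1 w6=1 clk=0 w5=0 w0=1 w1=1 w4=1
t14.Δ1 w2=1 w6=1 clk=1 w5=0 w0=1 w1=1 w4=1
t14.Δ2 w2=1 w6=1 clk=1 w5=1 w0=1 w1=1 w4=1
t14.Δ3 w2=1 w6=1 clk=1 w5=1 w0=1 w1=1 w4=0
t15.Δ0 w2=1 w6=1 clk=1 w5=1 w0=1 w1=1 w4=0
t15.Δ1 w2=1 w6=1 clk=0 w5=1 w0=1 w1=1 w4=0
t16.Δ0 w2=1 w6=1 clk=0 w5=1 w0=1 w1=1 w4=0
t16.Δ1 w2=1 w6=1 clk=1 w5=1 w0=1 w1=1 w4=0
t16.Δ2 w2=1 w6=1 clk=1 w5=0 w0=1 w1=1 w4=0
t16.Δ3 w2=1 w6=1 clk=1 w5=0 w0=1 w1=1 w4=1
t17.Δ0 w2=1 w6=1 clk=1 w5=0 w0=1 w1=1 w4=1
t17.Δ1 w2=1 w6=1 clk=0 w5=0 w0=1 w1=1 w4=1
t18.Δ0 w2=1 w6=1 clk=0 w5=0 w0=1 w1=1 w4=1
t18.Δ1 w2=1 w6=1 clk=1 w5=0 w0=1 w1=1 w4=1
t18.Δ2 w2=1 w6=1 clk=1 w5=1 w0=1 w1=1 w4=1
t18.Δ3 w2=1 w6=1 clk=1 w5=1 w0=1 w1=1 w4=0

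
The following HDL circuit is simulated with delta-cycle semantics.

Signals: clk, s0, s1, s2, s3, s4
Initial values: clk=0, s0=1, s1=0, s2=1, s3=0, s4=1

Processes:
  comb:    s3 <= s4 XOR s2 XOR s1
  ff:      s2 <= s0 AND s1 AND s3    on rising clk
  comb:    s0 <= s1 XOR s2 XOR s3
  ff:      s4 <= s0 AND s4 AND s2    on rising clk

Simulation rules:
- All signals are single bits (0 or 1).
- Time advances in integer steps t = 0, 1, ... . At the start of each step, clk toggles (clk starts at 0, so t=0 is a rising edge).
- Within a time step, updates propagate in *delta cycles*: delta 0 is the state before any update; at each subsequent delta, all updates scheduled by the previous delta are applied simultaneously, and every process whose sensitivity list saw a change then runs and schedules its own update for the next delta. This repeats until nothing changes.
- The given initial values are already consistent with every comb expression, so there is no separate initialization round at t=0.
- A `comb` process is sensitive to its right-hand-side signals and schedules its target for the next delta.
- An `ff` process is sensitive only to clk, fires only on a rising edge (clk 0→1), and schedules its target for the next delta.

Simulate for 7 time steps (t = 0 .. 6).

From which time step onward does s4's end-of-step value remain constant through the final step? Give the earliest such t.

2

[bits: s4,s0,clk,s1,s3,s2]
t=0: Δ0=110001 Δ1=111001 Δ2=111000 Δ3=101010 Δ4=111010 | 4Δ
t=1: Δ0=111010 Δ1=110010 | 1Δ
t=2: Δ0=110010 Δ1=111010 Δ2=011010 Δ3=011000 Δ4=001000 | 4Δ
t=3: Δ0=001000 Δ1=000000 | 1Δ
t=4: Δ0=000000 Δ1=001000 | 1Δ
t=5: Δ0=001000 Δ1=000000 | 1Δ
t=6: Δ0=000000 Δ1=001000 | 1Δ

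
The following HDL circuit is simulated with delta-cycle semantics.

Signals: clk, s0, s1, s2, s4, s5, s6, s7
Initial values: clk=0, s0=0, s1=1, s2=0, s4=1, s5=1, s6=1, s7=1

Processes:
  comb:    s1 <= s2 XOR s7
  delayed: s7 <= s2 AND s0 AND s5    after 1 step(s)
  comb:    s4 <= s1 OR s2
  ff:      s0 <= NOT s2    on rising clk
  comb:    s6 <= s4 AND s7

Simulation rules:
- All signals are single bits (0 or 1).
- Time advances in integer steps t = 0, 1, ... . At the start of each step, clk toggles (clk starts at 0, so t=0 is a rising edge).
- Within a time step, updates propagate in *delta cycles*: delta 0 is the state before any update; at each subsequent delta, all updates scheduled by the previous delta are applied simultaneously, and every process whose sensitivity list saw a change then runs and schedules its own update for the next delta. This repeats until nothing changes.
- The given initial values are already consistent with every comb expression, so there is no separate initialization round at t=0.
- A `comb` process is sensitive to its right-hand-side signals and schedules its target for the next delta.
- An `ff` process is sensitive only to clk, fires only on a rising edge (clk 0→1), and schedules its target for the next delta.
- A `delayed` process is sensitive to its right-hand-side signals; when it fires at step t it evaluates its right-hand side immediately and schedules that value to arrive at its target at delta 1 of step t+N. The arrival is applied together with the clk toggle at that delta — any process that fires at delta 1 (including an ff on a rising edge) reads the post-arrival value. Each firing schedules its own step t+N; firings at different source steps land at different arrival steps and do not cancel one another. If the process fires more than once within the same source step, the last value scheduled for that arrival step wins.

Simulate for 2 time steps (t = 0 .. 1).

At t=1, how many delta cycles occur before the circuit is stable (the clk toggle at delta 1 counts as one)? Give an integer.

t0.Δ0 clk=0 s5=1 s0=0 s6=1 s2=0 s7=1 s4=1 s1=1
t0.Δ1 clk=1 s5=1 s0=0 s6=1 s2=0 s7=1 s4=1 s1=1
t0.Δ2 clk=1 s5=1 s0=1 s6=1 s2=0 s7=1 s4=1 s1=1
t1.Δ0 clk=1 s5=1 s0=1 s6=1 s2=0 s7=1 s4=1 s1=1
t1.Δ1 clk=0 s5=1 s0=1 s6=1 s2=0 s7=0 s4=1 s1=1
t1.Δ2 clk=0 s5=1 s0=1 s6=0 s2=0 s7=0 s4=1 s1=0
t1.Δ3 clk=0 s5=1 s0=1 s6=0 s2=0 s7=0 s4=0 s1=0

3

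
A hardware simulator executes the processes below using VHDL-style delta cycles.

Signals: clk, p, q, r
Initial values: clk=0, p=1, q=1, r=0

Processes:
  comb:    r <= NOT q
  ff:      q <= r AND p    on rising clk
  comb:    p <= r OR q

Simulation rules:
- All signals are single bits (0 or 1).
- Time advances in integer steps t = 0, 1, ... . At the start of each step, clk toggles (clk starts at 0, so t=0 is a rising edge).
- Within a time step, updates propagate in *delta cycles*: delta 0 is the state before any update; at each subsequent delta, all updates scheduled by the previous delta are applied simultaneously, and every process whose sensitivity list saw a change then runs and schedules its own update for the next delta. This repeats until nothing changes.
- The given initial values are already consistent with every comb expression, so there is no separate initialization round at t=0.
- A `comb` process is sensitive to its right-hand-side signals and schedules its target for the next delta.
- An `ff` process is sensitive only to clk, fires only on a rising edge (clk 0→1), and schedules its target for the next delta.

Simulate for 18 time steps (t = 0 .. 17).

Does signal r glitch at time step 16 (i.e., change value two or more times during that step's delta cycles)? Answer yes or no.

[bits: p,clk,q,r]
t=0: Δ0=1010 Δ1=1110 Δ2=1100 Δ3=0101 Δ4=1101 | 4Δ
t=1: Δ0=1101 Δ1=1001 | 1Δ
t=2: Δ0=1001 Δ1=1101 Δ2=1111 Δ3=1110 | 3Δ
t=3: Δ0=1110 Δ1=1010 | 1Δ
t=4: Δ0=1010 Δ1=1110 Δ2=1100 Δ3=0101 Δ4=1101 | 4Δ
t=5: Δ0=1101 Δ1=1001 | 1Δ
t=6: Δ0=1001 Δ1=1101 Δ2=1111 Δ3=1110 | 3Δ
t=7: Δ0=1110 Δ1=1010 | 1Δ
t=8: Δ0=1010 Δ1=1110 Δ2=1100 Δ3=0101 Δ4=1101 | 4Δ
t=9: Δ0=1101 Δ1=1001 | 1Δ
t=10: Δ0=1001 Δ1=1101 Δ2=1111 Δ3=1110 | 3Δ
t=11: Δ0=1110 Δ1=1010 | 1Δ
t=12: Δ0=1010 Δ1=1110 Δ2=1100 Δ3=0101 Δ4=1101 | 4Δ
t=13: Δ0=1101 Δ1=1001 | 1Δ
t=14: Δ0=1001 Δ1=1101 Δ2=1111 Δ3=1110 | 3Δ
t=15: Δ0=1110 Δ1=1010 | 1Δ
t=16: Δ0=1010 Δ1=1110 Δ2=1100 Δ3=0101 Δ4=1101 | 4Δ
t=17: Δ0=1101 Δ1=1001 | 1Δ

no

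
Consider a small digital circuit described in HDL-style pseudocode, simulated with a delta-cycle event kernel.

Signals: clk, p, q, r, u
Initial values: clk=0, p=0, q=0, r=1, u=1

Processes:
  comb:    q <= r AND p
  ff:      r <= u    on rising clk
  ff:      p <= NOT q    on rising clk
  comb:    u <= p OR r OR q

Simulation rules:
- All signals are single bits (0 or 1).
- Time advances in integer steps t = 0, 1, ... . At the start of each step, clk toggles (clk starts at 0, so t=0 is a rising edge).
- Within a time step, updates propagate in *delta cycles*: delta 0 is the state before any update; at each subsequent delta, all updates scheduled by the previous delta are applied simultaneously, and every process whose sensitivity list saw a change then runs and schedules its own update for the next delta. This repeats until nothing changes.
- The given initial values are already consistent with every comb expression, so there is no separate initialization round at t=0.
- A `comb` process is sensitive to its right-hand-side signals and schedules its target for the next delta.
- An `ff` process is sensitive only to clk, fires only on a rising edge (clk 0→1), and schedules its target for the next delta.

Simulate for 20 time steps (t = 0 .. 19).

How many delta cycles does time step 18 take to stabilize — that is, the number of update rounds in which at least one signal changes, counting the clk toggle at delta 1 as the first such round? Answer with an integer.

3

t0.Δ0 p=0 clk=0 r=1 q=0 u=1
t0.Δ1 p=0 clk=1 r=1 q=0 u=1
t0.Δ2 p=1 clk=1 r=1 q=0 u=1
t0.Δ3 p=1 clk=1 r=1 q=1 u=1
t1.Δ0 p=1 clk=1 r=1 q=1 u=1
t1.Δ1 p=1 clk=0 r=1 q=1 u=1
t2.Δ0 p=1 clk=0 r=1 q=1 u=1
t2.Δ1 p=1 clk=1 r=1 q=1 u=1
t2.Δ2 p=0 clk=1 r=1 q=1 u=1
t2.Δ3 p=0 clk=1 r=1 q=0 u=1
t3.Δ0 p=0 clk=1 r=1 q=0 u=1
t3.Δ1 p=0 clk=0 r=1 q=0 u=1
t4.Δ0 p=0 clk=0 r=1 q=0 u=1
t4.Δ1 p=0 clk=1 r=1 q=0 u=1
t4.Δ2 p=1 clk=1 r=1 q=0 u=1
t4.Δ3 p=1 clk=1 r=1 q=1 u=1
t5.Δ0 p=1 clk=1 r=1 q=1 u=1
t5.Δ1 p=1 clk=0 r=1 q=1 u=1
t6.Δ0 p=1 clk=0 r=1 q=1 u=1
t6.Δ1 p=1 clk=1 r=1 q=1 u=1
t6.Δ2 p=0 clk=1 r=1 q=1 u=1
t6.Δ3 p=0 clk=1 r=1 q=0 u=1
t7.Δ0 p=0 clk=1 r=1 q=0 u=1
t7.Δ1 p=0 clk=0 r=1 q=0 u=1
t8.Δ0 p=0 clk=0 r=1 q=0 u=1
t8.Δ1 p=0 clk=1 r=1 q=0 u=1
t8.Δ2 p=1 clk=1 r=1 q=0 u=1
t8.Δ3 p=1 clk=1 r=1 q=1 u=1
t9.Δ0 p=1 clk=1 r=1 q=1 u=1
t9.Δ1 p=1 clk=0 r=1 q=1 u=1
t10.Δ0 p=1 clk=0 r=1 q=1 u=1
t10.Δ1 p=1 clk=1 r=1 q=1 u=1
t10.Δ2 p=0 clk=1 r=1 q=1 u=1
t10.Δ3 p=0 clk=1 r=1 q=0 u=1
t11.Δ0 p=0 clk=1 r=1 q=0 u=1
t11.Δ1 p=0 clk=0 r=1 q=0 u=1
t12.Δ0 p=0 clk=0 r=1 q=0 u=1
t12.Δ1 p=0 clk=1 r=1 q=0 u=1
t12.Δ2 p=1 clk=1 r=1 q=0 u=1
t12.Δ3 p=1 clk=1 r=1 q=1 u=1
t13.Δ0 p=1 clk=1 r=1 q=1 u=1
t13.Δ1 p=1 clk=0 r=1 q=1 u=1
t14.Δ0 p=1 clk=0 r=1 q=1 u=1
t14.Δ1 p=1 clk=1 r=1 q=1 u=1
t14.Δ2 p=0 clk=1 r=1 q=1 u=1
t14.Δ3 p=0 clk=1 r=1 q=0 u=1
t15.Δ0 p=0 clk=1 r=1 q=0 u=1
t15.Δ1 p=0 clk=0 r=1 q=0 u=1
t16.Δ0 p=0 clk=0 r=1 q=0 u=1
t16.Δ1 p=0 clk=1 r=1 q=0 u=1
t16.Δ2 p=1 clk=1 r=1 q=0 u=1
t16.Δ3 p=1 clk=1 r=1 q=1 u=1
t17.Δ0 p=1 clk=1 r=1 q=1 u=1
t17.Δ1 p=1 clk=0 r=1 q=1 u=1
t18.Δ0 p=1 clk=0 r=1 q=1 u=1
t18.Δ1 p=1 clk=1 r=1 q=1 u=1
t18.Δ2 p=0 clk=1 r=1 q=1 u=1
t18.Δ3 p=0 clk=1 r=1 q=0 u=1
t19.Δ0 p=0 clk=1 r=1 q=0 u=1
t19.Δ1 p=0 clk=0 r=1 q=0 u=1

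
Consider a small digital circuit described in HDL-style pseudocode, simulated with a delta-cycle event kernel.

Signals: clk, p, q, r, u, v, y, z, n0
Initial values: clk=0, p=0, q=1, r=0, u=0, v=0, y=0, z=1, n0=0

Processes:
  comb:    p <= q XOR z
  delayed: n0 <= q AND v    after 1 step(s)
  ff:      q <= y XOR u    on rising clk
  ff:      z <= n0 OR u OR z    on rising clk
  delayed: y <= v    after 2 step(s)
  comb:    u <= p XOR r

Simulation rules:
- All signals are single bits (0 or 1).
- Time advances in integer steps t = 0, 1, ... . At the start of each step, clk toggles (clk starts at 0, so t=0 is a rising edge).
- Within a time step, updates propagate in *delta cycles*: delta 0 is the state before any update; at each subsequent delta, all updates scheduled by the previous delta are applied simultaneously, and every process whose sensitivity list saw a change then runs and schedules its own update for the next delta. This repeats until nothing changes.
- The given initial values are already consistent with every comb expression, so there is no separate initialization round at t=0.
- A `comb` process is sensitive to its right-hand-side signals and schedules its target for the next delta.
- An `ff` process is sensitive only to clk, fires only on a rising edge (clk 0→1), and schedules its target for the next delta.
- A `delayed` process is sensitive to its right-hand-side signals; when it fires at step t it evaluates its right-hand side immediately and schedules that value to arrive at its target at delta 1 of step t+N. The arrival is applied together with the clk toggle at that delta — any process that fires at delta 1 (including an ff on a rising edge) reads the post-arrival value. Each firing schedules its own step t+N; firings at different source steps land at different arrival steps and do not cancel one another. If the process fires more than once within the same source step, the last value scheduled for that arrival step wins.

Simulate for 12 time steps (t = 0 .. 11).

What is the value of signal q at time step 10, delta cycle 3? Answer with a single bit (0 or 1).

1

t=0 Δ0: q=1 v=0 r=0 p=0 clk=0 n0=0 u=0 z=1 y=0
  Δ1: clk:0→1
  Δ2: q:1→0
  Δ3: p:0→1
  Δ4: u:0→1
  (4Δ to stable)
t=1 Δ0: q=0 v=0 r=0 p=1 clk=1 n0=0 u=1 z=1 y=0
  Δ1: clk:1→0
  (1Δ to stable)
t=2 Δ0: q=0 v=0 r=0 p=1 clk=0 n0=0 u=1 z=1 y=0
  Δ1: clk:0→1
  Δ2: q:0→1
  Δ3: p:1→0
  Δ4: u:1→0
  (4Δ to stable)
t=3 Δ0: q=1 v=0 r=0 p=0 clk=1 n0=0 u=0 z=1 y=0
  Δ1: clk:1→0
  (1Δ to stable)
t=4 Δ0: q=1 v=0 r=0 p=0 clk=0 n0=0 u=0 z=1 y=0
  Δ1: clk:0→1
  Δ2: q:1→0
  Δ3: p:0→1
  Δ4: u:0→1
  (4Δ to stable)
t=5 Δ0: q=0 v=0 r=0 p=1 clk=1 n0=0 u=1 z=1 y=0
  Δ1: clk:1→0
  (1Δ to stable)
t=6 Δ0: q=0 v=0 r=0 p=1 clk=0 n0=0 u=1 z=1 y=0
  Δ1: clk:0→1
  Δ2: q:0→1
  Δ3: p:1→0
  Δ4: u:1→0
  (4Δ to stable)
t=7 Δ0: q=1 v=0 r=0 p=0 clk=1 n0=0 u=0 z=1 y=0
  Δ1: clk:1→0
  (1Δ to stable)
t=8 Δ0: q=1 v=0 r=0 p=0 clk=0 n0=0 u=0 z=1 y=0
  Δ1: clk:0→1
  Δ2: q:1→0
  Δ3: p:0→1
  Δ4: u:0→1
  (4Δ to stable)
t=9 Δ0: q=0 v=0 r=0 p=1 clk=1 n0=0 u=1 z=1 y=0
  Δ1: clk:1→0
  (1Δ to stable)
t=10 Δ0: q=0 v=0 r=0 p=1 clk=0 n0=0 u=1 z=1 y=0
  Δ1: clk:0→1
  Δ2: q:0→1
  Δ3: p:1→0
  Δ4: u:1→0
  (4Δ to stable)
t=11 Δ0: q=1 v=0 r=0 p=0 clk=1 n0=0 u=0 z=1 y=0
  Δ1: clk:1→0
  (1Δ to stable)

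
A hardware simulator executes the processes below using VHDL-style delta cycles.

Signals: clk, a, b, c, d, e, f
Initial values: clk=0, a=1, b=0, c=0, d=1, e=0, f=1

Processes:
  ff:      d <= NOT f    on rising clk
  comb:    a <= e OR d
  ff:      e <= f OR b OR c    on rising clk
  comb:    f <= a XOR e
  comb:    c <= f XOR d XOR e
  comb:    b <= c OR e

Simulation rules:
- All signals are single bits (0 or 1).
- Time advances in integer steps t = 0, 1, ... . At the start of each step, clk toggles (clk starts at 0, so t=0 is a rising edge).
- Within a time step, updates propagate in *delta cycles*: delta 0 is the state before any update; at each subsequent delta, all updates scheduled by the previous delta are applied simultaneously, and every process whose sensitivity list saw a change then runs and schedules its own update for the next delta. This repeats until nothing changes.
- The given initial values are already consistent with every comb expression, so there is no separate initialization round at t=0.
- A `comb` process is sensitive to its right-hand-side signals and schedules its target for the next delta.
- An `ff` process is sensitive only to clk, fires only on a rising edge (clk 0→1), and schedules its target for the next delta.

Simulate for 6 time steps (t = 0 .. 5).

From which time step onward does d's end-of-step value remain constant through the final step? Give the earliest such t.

[bits: e,b,f,d,clk,a,c]
t=0: Δ0=0011010 Δ1=0011110 Δ2=1010110 Δ3=1100110 Δ4=1100111 | 4Δ
t=1: Δ0=1100111 Δ1=1100011 | 1Δ
t=2: Δ0=1100011 Δ1=1100111 Δ2=1101111 Δ3=1101110 | 3Δ
t=3: Δ0=1101110 Δ1=1101010 | 1Δ
t=4: Δ0=1101010 Δ1=1101110 | 1Δ
t=5: Δ0=1101110 Δ1=1101010 | 1Δ

2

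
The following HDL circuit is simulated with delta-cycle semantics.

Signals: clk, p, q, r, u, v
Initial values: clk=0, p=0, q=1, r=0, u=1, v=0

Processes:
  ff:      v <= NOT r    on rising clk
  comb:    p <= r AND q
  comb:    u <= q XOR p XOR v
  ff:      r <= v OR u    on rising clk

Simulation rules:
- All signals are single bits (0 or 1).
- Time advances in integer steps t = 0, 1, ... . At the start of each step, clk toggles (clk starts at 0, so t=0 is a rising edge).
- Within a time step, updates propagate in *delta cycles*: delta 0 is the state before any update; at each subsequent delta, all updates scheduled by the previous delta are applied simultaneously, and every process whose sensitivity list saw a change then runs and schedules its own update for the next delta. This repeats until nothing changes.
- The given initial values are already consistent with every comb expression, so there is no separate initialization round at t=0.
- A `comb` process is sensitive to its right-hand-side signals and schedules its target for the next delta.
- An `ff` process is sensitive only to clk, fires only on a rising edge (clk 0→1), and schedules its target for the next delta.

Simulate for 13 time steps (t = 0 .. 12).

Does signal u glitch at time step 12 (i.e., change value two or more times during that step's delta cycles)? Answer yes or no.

yes

[bits: q,u,v,clk,r,p]
t=0: Δ0=110000 Δ1=110100 Δ2=111110 Δ3=101111 Δ4=111111 | 4Δ
t=1: Δ0=111111 Δ1=111011 | 1Δ
t=2: Δ0=111011 Δ1=111111 Δ2=110111 Δ3=100111 | 3Δ
t=3: Δ0=100111 Δ1=100011 | 1Δ
t=4: Δ0=100011 Δ1=100111 Δ2=100101 Δ3=100100 Δ4=110100 | 4Δ
t=5: Δ0=110100 Δ1=110000 | 1Δ
t=6: Δ0=110000 Δ1=110100 Δ2=111110 Δ3=101111 Δ4=111111 | 4Δ
t=7: Δ0=111111 Δ1=111011 | 1Δ
t=8: Δ0=111011 Δ1=111111 Δ2=110111 Δ3=100111 | 3Δ
t=9: Δ0=100111 Δ1=100011 | 1Δ
t=10: Δ0=100011 Δ1=100111 Δ2=100101 Δ3=100100 Δ4=110100 | 4Δ
t=11: Δ0=110100 Δ1=110000 | 1Δ
t=12: Δ0=110000 Δ1=110100 Δ2=111110 Δ3=101111 Δ4=111111 | 4Δ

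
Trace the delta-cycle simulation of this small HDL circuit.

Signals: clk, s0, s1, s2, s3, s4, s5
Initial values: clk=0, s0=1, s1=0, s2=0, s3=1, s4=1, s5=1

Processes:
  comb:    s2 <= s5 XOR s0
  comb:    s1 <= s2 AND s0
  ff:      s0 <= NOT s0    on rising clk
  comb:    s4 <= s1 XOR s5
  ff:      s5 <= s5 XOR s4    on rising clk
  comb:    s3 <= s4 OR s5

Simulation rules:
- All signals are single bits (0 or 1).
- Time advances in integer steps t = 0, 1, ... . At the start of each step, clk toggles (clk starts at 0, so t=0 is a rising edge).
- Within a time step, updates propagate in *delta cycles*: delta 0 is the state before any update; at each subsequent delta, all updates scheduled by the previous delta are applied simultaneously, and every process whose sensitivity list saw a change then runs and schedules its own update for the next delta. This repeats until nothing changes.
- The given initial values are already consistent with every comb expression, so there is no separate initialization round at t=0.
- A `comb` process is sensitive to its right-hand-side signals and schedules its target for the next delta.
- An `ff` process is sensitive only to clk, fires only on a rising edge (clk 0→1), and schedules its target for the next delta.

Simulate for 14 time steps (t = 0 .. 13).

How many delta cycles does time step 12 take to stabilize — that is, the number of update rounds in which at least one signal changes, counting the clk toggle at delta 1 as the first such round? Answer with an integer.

4

t=0 Δ0: s0=1 s4=1 clk=0 s5=1 s1=0 s2=0 s3=1
  Δ1: clk:0→1
  Δ2: s0:1→0, s5:1→0
  Δ3: s4:1→0
  Δ4: s3:1→0
  (4Δ to stable)
t=1 Δ0: s0=0 s4=0 clk=1 s5=0 s1=0 s2=0 s3=0
  Δ1: clk:1→0
  (1Δ to stable)
t=2 Δ0: s0=0 s4=0 clk=0 s5=0 s1=0 s2=0 s3=0
  Δ1: clk:0→1
  Δ2: s0:0→1
  Δ3: s2:0→1
  Δ4: s1:0→1
  Δ5: s4:0→1
  Δ6: s3:0→1
  (6Δ to stable)
t=3 Δ0: s0=1 s4=1 clk=1 s5=0 s1=1 s2=1 s3=1
  Δ1: clk:1→0
  (1Δ to stable)
t=4 Δ0: s0=1 s4=1 clk=0 s5=0 s1=1 s2=1 s3=1
  Δ1: clk:0→1
  Δ2: s0:1→0, s5:0→1
  Δ3: s4:1→0, s1:1→0
  Δ4: s4:0→1
  (4Δ to stable)
t=5 Δ0: s0=0 s4=1 clk=1 s5=1 s1=0 s2=1 s3=1
  Δ1: clk:1→0
  (1Δ to stable)
t=6 Δ0: s0=0 s4=1 clk=0 s5=1 s1=0 s2=1 s3=1
  Δ1: clk:0→1
  Δ2: s0:0→1, s5:1→0
  Δ3: s4:1→0, s1:0→1
  Δ4: s4:0→1, s3:1→0
  Δ5: s3:0→1
  (5Δ to stable)
t=7 Δ0: s0=1 s4=1 clk=1 s5=0 s1=1 s2=1 s3=1
  Δ1: clk:1→0
  (1Δ to stable)
t=8 Δ0: s0=1 s4=1 clk=0 s5=0 s1=1 s2=1 s3=1
  Δ1: clk:0→1
  Δ2: s0:1→0, s5:0→1
  Δ3: s4:1→0, s1:1→0
  Δ4: s4:0→1
  (4Δ to stable)
t=9 Δ0: s0=0 s4=1 clk=1 s5=1 s1=0 s2=1 s3=1
  Δ1: clk:1→0
  (1Δ to stable)
t=10 Δ0: s0=0 s4=1 clk=0 s5=1 s1=0 s2=1 s3=1
  Δ1: clk:0→1
  Δ2: s0:0→1, s5:1→0
  Δ3: s4:1→0, s1:0→1
  Δ4: s4:0→1, s3:1→0
  Δ5: s3:0→1
  (5Δ to stable)
t=11 Δ0: s0=1 s4=1 clk=1 s5=0 s1=1 s2=1 s3=1
  Δ1: clk:1→0
  (1Δ to stable)
t=12 Δ0: s0=1 s4=1 clk=0 s5=0 s1=1 s2=1 s3=1
  Δ1: clk:0→1
  Δ2: s0:1→0, s5:0→1
  Δ3: s4:1→0, s1:1→0
  Δ4: s4:0→1
  (4Δ to stable)
t=13 Δ0: s0=0 s4=1 clk=1 s5=1 s1=0 s2=1 s3=1
  Δ1: clk:1→0
  (1Δ to stable)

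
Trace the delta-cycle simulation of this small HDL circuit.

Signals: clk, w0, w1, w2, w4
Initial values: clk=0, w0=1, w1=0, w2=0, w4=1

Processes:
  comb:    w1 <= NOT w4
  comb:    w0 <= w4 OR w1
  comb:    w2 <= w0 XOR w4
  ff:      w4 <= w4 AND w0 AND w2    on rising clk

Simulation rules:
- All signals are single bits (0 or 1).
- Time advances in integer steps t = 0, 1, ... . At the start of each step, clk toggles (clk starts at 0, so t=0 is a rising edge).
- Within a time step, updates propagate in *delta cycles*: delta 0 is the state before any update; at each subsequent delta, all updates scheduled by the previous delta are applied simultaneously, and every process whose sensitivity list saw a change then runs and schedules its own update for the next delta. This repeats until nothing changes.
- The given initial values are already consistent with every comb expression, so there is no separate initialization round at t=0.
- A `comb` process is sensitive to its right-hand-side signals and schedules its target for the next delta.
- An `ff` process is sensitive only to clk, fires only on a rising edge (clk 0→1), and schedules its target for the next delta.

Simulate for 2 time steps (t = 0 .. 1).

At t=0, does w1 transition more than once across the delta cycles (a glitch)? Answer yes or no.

no

[bits: w1,w4,w2,clk,w0]
t=0: Δ0=01001 Δ1=01011 Δ2=00011 Δ3=10110 Δ4=10011 Δ5=10111 | 5Δ
t=1: Δ0=10111 Δ1=10101 | 1Δ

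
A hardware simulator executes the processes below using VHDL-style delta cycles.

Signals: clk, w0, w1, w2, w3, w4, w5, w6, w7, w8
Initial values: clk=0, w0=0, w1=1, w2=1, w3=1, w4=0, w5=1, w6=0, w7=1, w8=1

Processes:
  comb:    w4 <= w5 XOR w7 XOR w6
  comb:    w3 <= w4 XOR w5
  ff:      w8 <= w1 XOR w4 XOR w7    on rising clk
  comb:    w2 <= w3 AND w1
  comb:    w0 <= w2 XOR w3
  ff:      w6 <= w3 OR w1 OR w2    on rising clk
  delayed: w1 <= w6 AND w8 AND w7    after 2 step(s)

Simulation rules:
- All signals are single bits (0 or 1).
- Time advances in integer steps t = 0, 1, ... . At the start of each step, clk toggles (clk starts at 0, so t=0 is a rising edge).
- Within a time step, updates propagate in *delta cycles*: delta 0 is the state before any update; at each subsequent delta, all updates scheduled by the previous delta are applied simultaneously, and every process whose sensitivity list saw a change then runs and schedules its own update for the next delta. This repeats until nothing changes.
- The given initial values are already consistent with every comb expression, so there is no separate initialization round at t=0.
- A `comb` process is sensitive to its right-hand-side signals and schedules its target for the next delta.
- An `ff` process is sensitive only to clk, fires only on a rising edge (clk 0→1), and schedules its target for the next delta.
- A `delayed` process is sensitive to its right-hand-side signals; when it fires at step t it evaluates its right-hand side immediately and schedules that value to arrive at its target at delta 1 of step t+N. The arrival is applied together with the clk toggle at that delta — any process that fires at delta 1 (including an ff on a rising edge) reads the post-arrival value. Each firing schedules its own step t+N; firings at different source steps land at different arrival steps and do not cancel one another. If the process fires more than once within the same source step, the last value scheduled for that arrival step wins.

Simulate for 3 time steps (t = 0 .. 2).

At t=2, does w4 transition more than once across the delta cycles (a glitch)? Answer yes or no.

no

[bits: w4,w2,w6,w0,w3,w5,w7,w1,w8,clk]
t=0: Δ0=0100111110 Δ1=0100111111 Δ2=0110111101 Δ3=1110111101 Δ4=1110011101 Δ5=1011011101 Δ6=1010011101 | 6Δ
t=1: Δ0=1010011101 Δ1=1010011100 | 1Δ
t=2: Δ0=1010011100 Δ1=1010011001 Δ2=1000011001 Δ3=0000011001 Δ4=0000111001 Δ5=0001111001 | 5Δ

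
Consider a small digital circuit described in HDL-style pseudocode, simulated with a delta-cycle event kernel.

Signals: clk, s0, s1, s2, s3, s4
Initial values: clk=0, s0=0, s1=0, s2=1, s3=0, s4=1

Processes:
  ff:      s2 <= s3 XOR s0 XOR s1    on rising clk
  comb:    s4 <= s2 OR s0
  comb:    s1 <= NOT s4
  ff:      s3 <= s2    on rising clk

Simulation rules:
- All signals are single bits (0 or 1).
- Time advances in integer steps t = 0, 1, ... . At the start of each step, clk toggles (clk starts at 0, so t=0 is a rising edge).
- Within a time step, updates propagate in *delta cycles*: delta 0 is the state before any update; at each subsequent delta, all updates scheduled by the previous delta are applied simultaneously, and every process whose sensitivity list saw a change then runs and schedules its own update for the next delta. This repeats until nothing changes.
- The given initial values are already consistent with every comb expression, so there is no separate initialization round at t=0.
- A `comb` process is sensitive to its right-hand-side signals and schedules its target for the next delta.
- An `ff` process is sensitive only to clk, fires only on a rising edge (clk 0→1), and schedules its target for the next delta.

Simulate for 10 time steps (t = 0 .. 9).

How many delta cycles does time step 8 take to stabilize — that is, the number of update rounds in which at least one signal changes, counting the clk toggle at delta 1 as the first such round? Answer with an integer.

t0.Δ0 s1=0 clk=0 s0=0 s3=0 s2=1 s4=1
t0.Δ1 s1=0 clk=1 s0=0 s3=0 s2=1 s4=1
t0.Δ2 s1=0 clk=1 s0=0 s3=1 s2=0 s4=1
t0.Δ3 s1=0 clk=1 s0=0 s3=1 s2=0 s4=0
t0.Δ4 s1=1 clk=1 s0=0 s3=1 s2=0 s4=0
t1.Δ0 s1=1 clk=1 s0=0 s3=1 s2=0 s4=0
t1.Δ1 s1=1 clk=0 s0=0 s3=1 s2=0 s4=0
t2.Δ0 s1=1 clk=0 s0=0 s3=1 s2=0 s4=0
t2.Δ1 s1=1 clk=1 s0=0 s3=1 s2=0 s4=0
t2.Δ2 s1=1 clk=1 s0=0 s3=0 s2=0 s4=0
t3.Δ0 s1=1 clk=1 s0=0 s3=0 s2=0 s4=0
t3.Δ1 s1=1 clk=0 s0=0 s3=0 s2=0 s4=0
t4.Δ0 s1=1 clk=0 s0=0 s3=0 s2=0 s4=0
t4.Δ1 s1=1 clk=1 s0=0 s3=0 s2=0 s4=0
t4.Δ2 s1=1 clk=1 s0=0 s3=0 s2=1 s4=0
t4.Δ3 s1=1 clk=1 s0=0 s3=0 s2=1 s4=1
t4.Δ4 s1=0 clk=1 s0=0 s3=0 s2=1 s4=1
t5.Δ0 s1=0 clk=1 s0=0 s3=0 s2=1 s4=1
t5.Δ1 s1=0 clk=0 s0=0 s3=0 s2=1 s4=1
t6.Δ0 s1=0 clk=0 s0=0 s3=0 s2=1 s4=1
t6.Δ1 s1=0 clk=1 s0=0 s3=0 s2=1 s4=1
t6.Δ2 s1=0 clk=1 s0=0 s3=1 s2=0 s4=1
t6.Δ3 s1=0 clk=1 s0=0 s3=1 s2=0 s4=0
t6.Δ4 s1=1 clk=1 s0=0 s3=1 s2=0 s4=0
t7.Δ0 s1=1 clk=1 s0=0 s3=1 s2=0 s4=0
t7.Δ1 s1=1 clk=0 s0=0 s3=1 s2=0 s4=0
t8.Δ0 s1=1 clk=0 s0=0 s3=1 s2=0 s4=0
t8.Δ1 s1=1 clk=1 s0=0 s3=1 s2=0 s4=0
t8.Δ2 s1=1 clk=1 s0=0 s3=0 s2=0 s4=0
t9.Δ0 s1=1 clk=1 s0=0 s3=0 s2=0 s4=0
t9.Δ1 s1=1 clk=0 s0=0 s3=0 s2=0 s4=0

2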